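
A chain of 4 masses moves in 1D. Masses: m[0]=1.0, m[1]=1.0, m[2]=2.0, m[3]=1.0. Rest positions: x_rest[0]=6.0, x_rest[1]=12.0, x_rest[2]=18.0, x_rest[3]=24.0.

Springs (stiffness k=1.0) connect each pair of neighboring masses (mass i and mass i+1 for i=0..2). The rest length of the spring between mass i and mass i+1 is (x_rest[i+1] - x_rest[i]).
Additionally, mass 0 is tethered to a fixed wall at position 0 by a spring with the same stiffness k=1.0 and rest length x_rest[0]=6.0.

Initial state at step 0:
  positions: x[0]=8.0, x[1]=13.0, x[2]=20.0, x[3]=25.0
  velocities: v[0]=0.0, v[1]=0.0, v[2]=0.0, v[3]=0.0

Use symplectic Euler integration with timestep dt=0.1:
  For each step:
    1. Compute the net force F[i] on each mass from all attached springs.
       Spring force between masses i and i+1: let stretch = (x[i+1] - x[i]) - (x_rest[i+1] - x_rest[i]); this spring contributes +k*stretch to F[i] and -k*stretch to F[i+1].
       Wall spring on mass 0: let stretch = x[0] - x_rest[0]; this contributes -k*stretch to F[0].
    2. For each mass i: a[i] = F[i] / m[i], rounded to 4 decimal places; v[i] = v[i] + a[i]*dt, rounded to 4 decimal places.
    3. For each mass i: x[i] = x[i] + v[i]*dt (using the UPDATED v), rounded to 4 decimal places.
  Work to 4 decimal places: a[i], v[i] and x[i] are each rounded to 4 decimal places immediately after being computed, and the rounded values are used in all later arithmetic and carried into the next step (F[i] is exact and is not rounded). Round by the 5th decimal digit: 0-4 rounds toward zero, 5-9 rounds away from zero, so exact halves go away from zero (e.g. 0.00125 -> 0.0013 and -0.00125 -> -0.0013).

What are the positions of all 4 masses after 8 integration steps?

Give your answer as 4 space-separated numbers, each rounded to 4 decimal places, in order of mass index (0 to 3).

Step 0: x=[8.0000 13.0000 20.0000 25.0000] v=[0.0000 0.0000 0.0000 0.0000]
Step 1: x=[7.9700 13.0200 19.9900 25.0100] v=[-0.3000 0.2000 -0.1000 0.1000]
Step 2: x=[7.9108 13.0592 19.9703 25.0298] v=[-0.5920 0.3920 -0.1975 0.1980]
Step 3: x=[7.8240 13.1160 19.9413 25.0590] v=[-0.8682 0.5683 -0.2901 0.2921]
Step 4: x=[7.7119 13.1882 19.9038 25.0970] v=[-1.1214 0.7216 -0.3755 0.3803]
Step 5: x=[7.5774 13.2728 19.8586 25.1431] v=[-1.3450 0.8455 -0.4516 0.4610]
Step 6: x=[7.4241 13.3663 19.8069 25.1964] v=[-1.5332 0.9345 -0.5167 0.5326]
Step 7: x=[7.2560 13.4647 19.7500 25.2558] v=[-1.6814 0.9843 -0.5693 0.5937]
Step 8: x=[7.0774 13.5639 19.6892 25.3201] v=[-1.7861 0.9920 -0.6083 0.6431]

Answer: 7.0774 13.5639 19.6892 25.3201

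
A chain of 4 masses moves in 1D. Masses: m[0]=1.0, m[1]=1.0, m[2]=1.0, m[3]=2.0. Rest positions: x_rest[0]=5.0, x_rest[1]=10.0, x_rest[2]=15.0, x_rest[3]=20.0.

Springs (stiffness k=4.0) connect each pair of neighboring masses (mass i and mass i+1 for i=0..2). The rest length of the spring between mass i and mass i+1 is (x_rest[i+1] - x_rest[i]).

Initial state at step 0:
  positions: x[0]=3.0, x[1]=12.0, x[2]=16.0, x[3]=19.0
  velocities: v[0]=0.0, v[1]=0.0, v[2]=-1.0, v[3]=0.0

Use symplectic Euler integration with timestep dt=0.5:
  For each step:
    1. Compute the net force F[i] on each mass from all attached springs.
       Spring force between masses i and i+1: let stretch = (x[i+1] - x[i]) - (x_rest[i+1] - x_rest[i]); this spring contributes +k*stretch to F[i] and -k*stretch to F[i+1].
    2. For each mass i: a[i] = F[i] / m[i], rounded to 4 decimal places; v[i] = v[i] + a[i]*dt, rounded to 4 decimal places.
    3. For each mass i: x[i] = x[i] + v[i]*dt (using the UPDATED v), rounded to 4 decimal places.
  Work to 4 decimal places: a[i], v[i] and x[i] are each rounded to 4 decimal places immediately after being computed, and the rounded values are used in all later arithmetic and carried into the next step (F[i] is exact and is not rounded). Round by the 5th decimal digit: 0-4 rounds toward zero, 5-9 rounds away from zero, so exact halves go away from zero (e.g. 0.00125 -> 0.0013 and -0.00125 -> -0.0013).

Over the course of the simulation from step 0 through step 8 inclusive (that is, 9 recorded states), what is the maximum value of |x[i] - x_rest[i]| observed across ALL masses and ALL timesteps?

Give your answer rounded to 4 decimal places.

Answer: 4.0000

Derivation:
Step 0: x=[3.0000 12.0000 16.0000 19.0000] v=[0.0000 0.0000 -1.0000 0.0000]
Step 1: x=[7.0000 7.0000 14.5000 20.0000] v=[8.0000 -10.0000 -3.0000 2.0000]
Step 2: x=[6.0000 9.5000 11.0000 20.7500] v=[-2.0000 5.0000 -7.0000 1.5000]
Step 3: x=[3.5000 10.0000 15.7500 19.1250] v=[-5.0000 1.0000 9.5000 -3.2500]
Step 4: x=[2.5000 9.7500 18.1250 18.3125] v=[-2.0000 -0.5000 4.7500 -1.6250]
Step 5: x=[3.7500 10.6250 12.3125 19.9063] v=[2.5000 1.7500 -11.6250 3.1875]
Step 6: x=[6.8750 6.3125 12.4063 20.2032] v=[6.2500 -8.6250 0.1876 0.5937]
Step 7: x=[4.4375 8.6563 14.2032 19.1016] v=[-4.8750 4.6876 3.5938 -2.2032]
Step 8: x=[1.2188 12.3282 15.3516 18.0508] v=[-6.4374 7.3438 2.2968 -2.1016]
Max displacement = 4.0000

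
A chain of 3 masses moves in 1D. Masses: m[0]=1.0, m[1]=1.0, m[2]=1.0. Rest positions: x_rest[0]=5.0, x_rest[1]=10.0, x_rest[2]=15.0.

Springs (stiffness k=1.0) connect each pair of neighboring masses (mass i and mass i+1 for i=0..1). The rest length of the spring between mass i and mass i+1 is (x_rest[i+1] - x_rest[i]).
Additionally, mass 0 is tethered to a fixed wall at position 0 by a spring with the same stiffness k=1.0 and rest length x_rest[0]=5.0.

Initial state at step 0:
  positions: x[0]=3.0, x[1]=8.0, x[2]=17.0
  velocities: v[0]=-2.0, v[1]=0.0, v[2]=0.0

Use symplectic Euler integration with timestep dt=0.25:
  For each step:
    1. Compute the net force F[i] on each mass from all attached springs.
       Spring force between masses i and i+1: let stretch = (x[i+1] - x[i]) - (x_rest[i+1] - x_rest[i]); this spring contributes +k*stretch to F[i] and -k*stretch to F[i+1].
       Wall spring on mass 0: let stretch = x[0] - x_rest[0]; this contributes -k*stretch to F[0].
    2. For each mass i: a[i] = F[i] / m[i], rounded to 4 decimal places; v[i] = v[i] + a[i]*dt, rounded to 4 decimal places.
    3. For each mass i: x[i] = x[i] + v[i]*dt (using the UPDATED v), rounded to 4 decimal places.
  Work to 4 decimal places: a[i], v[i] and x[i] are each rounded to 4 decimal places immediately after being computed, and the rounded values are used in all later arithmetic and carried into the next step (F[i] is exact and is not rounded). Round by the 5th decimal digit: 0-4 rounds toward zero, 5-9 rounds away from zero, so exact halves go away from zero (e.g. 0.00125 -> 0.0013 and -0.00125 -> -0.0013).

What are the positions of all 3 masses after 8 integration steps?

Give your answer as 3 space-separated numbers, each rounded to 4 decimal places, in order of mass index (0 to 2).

Step 0: x=[3.0000 8.0000 17.0000] v=[-2.0000 0.0000 0.0000]
Step 1: x=[2.6250 8.2500 16.7500] v=[-1.5000 1.0000 -1.0000]
Step 2: x=[2.4375 8.6797 16.2813] v=[-0.7500 1.7188 -1.8750]
Step 3: x=[2.4878 9.1944 15.6500] v=[0.2012 2.0587 -2.5254]
Step 4: x=[2.8018 9.6934 14.9277] v=[1.2559 1.9960 -2.8893]
Step 5: x=[3.3714 10.0888 14.1907] v=[2.2784 1.5817 -2.9479]
Step 6: x=[4.1501 10.3208 13.5099] v=[3.1149 0.9278 -2.7234]
Step 7: x=[5.0551 10.3664 12.9422] v=[3.6201 0.1824 -2.2707]
Step 8: x=[5.9762 10.2410 12.5260] v=[3.6842 -0.5015 -1.6647]

Answer: 5.9762 10.2410 12.5260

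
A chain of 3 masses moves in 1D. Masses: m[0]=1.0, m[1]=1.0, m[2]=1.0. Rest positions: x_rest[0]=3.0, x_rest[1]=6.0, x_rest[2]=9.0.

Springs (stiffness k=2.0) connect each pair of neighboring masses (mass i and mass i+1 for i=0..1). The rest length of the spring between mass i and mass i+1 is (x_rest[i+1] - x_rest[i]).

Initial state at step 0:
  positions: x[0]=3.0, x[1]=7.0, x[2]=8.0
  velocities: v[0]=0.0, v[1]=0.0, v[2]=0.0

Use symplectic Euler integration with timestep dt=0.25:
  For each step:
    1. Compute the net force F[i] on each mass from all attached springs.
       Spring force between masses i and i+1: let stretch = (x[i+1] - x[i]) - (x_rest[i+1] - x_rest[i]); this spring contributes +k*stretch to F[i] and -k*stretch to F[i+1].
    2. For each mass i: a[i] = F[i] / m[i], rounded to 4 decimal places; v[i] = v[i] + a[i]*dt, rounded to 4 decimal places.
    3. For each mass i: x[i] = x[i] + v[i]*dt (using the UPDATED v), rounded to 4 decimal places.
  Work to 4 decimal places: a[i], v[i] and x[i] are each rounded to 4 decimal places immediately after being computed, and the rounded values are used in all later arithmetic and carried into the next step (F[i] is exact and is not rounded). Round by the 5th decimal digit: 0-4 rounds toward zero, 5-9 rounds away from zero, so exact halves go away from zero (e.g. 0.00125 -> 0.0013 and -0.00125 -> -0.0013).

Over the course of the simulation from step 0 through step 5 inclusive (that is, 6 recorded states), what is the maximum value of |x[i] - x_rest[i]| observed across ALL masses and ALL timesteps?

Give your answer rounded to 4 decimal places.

Answer: 1.0091

Derivation:
Step 0: x=[3.0000 7.0000 8.0000] v=[0.0000 0.0000 0.0000]
Step 1: x=[3.1250 6.6250 8.2500] v=[0.5000 -1.5000 1.0000]
Step 2: x=[3.3125 6.0156 8.6719] v=[0.7500 -2.4375 1.6875]
Step 3: x=[3.4629 5.4004 9.1368] v=[0.6016 -2.4609 1.8594]
Step 4: x=[3.4805 5.0100 9.5096] v=[0.0704 -1.5615 1.4912]
Step 5: x=[3.3143 4.9909 9.6950] v=[-0.6649 -0.0765 0.7414]
Max displacement = 1.0091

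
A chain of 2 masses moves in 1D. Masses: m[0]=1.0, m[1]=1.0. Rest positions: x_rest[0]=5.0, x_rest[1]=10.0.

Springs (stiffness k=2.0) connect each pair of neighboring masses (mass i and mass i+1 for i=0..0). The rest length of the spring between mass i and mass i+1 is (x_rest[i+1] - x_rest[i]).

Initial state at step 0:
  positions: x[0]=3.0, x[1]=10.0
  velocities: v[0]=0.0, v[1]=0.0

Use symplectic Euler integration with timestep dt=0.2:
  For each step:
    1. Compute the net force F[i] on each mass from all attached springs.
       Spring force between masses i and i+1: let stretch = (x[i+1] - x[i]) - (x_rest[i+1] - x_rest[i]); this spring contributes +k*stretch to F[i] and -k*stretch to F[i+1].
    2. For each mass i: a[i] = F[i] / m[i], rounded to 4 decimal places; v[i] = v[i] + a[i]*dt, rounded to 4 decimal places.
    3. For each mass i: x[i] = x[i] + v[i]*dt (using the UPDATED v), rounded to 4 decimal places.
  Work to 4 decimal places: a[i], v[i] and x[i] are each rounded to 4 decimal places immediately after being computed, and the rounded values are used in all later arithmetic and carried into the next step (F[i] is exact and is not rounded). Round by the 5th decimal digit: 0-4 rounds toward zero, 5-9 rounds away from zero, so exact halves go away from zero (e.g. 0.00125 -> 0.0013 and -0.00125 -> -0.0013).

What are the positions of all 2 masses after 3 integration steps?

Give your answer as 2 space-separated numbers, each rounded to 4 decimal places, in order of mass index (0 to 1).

Answer: 3.8361 9.1639

Derivation:
Step 0: x=[3.0000 10.0000] v=[0.0000 0.0000]
Step 1: x=[3.1600 9.8400] v=[0.8000 -0.8000]
Step 2: x=[3.4544 9.5456] v=[1.4720 -1.4720]
Step 3: x=[3.8361 9.1639] v=[1.9085 -1.9085]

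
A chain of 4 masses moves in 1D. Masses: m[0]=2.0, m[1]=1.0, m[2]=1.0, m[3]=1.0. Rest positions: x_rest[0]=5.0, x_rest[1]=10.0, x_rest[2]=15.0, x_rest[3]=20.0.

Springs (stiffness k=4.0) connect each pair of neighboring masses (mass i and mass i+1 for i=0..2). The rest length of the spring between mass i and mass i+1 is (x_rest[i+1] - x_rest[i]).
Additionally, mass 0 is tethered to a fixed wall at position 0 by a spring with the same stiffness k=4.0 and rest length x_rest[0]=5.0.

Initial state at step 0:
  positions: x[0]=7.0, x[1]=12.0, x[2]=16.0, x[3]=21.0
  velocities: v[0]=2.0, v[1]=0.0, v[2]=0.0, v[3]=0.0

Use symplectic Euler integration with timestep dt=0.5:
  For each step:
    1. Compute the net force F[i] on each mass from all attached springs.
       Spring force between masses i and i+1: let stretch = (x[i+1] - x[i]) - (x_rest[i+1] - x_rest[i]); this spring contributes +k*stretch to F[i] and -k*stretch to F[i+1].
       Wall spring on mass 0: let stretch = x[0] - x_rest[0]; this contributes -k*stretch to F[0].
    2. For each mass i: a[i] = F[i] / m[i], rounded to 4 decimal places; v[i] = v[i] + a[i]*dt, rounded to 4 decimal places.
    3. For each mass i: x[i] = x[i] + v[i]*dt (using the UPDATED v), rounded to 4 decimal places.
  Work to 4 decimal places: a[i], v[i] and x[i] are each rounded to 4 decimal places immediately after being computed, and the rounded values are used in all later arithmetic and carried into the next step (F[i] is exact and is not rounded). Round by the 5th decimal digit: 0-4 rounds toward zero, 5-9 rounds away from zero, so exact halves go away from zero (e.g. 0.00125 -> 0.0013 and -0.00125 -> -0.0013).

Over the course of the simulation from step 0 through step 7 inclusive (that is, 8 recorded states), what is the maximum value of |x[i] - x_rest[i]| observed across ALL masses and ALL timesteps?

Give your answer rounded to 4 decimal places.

Answer: 2.2500

Derivation:
Step 0: x=[7.0000 12.0000 16.0000 21.0000] v=[2.0000 0.0000 0.0000 0.0000]
Step 1: x=[7.0000 11.0000 17.0000 21.0000] v=[0.0000 -2.0000 2.0000 0.0000]
Step 2: x=[5.5000 12.0000 16.0000 22.0000] v=[-3.0000 2.0000 -2.0000 2.0000]
Step 3: x=[4.5000 10.5000 17.0000 22.0000] v=[-2.0000 -3.0000 2.0000 0.0000]
Step 4: x=[4.2500 9.5000 16.5000 22.0000] v=[-0.5000 -2.0000 -1.0000 0.0000]
Step 5: x=[4.5000 10.2500 14.5000 21.5000] v=[0.5000 1.5000 -4.0000 -1.0000]
Step 6: x=[5.3750 9.5000 15.2500 19.0000] v=[1.7500 -1.5000 1.5000 -5.0000]
Step 7: x=[5.6250 10.3750 14.0000 17.7500] v=[0.5000 1.7500 -2.5000 -2.5000]
Max displacement = 2.2500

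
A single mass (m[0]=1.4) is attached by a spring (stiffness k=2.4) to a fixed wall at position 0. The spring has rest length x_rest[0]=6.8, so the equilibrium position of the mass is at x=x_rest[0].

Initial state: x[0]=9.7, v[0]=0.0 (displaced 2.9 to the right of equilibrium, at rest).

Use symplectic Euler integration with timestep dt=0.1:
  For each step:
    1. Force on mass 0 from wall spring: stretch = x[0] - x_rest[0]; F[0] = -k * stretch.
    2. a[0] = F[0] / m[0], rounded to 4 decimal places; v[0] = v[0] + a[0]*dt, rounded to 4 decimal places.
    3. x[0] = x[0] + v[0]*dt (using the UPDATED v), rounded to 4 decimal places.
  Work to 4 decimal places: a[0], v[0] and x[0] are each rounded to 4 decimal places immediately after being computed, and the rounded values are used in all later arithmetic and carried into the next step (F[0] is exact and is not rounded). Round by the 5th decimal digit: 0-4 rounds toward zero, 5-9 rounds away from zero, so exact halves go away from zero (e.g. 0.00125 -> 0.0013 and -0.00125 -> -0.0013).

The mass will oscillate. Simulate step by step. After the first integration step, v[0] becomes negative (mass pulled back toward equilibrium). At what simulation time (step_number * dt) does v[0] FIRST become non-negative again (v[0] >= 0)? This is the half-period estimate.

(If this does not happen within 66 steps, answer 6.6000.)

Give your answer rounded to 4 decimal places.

Step 0: x=[9.7000] v=[0.0000]
Step 1: x=[9.6503] v=[-0.4971]
Step 2: x=[9.5517] v=[-0.9857]
Step 3: x=[9.4060] v=[-1.4574]
Step 4: x=[9.2156] v=[-1.9041]
Step 5: x=[8.9838] v=[-2.3182]
Step 6: x=[8.7145] v=[-2.6926]
Step 7: x=[8.4124] v=[-3.0208]
Step 8: x=[8.0827] v=[-3.2972]
Step 9: x=[7.7310] v=[-3.5171]
Step 10: x=[7.3633] v=[-3.6767]
Step 11: x=[6.9860] v=[-3.7733]
Step 12: x=[6.6055] v=[-3.8052]
Step 13: x=[6.2283] v=[-3.7719]
Step 14: x=[5.8609] v=[-3.6739]
Step 15: x=[5.5096] v=[-3.5129]
Step 16: x=[5.1804] v=[-3.2917]
Step 17: x=[4.8790] v=[-3.0141]
Step 18: x=[4.6105] v=[-2.6848]
Step 19: x=[4.3796] v=[-2.3095]
Step 20: x=[4.1901] v=[-1.8946]
Step 21: x=[4.0454] v=[-1.4472]
Step 22: x=[3.9479] v=[-0.9750]
Step 23: x=[3.8993] v=[-0.4861]
Step 24: x=[3.9004] v=[0.0112]
First v>=0 after going negative at step 24, time=2.4000

Answer: 2.4000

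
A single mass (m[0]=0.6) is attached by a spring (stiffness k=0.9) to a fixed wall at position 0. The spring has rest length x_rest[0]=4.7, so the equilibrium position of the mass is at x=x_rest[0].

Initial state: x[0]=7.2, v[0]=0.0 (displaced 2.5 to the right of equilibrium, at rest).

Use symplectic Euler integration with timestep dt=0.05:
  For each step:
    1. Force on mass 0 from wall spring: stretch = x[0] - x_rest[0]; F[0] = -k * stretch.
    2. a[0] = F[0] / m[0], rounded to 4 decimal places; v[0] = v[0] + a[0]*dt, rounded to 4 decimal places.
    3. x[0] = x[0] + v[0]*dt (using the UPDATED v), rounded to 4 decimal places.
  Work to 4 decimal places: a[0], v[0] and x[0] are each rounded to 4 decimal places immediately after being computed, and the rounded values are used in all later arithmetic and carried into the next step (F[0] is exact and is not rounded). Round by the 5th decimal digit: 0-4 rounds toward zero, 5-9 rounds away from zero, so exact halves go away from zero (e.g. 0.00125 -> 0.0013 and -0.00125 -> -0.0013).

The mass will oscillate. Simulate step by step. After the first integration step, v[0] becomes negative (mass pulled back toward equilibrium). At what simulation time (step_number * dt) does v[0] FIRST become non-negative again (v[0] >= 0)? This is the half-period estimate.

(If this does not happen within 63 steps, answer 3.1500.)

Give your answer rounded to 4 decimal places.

Step 0: x=[7.2000] v=[0.0000]
Step 1: x=[7.1906] v=[-0.1875]
Step 2: x=[7.1719] v=[-0.3743]
Step 3: x=[7.1439] v=[-0.5597]
Step 4: x=[7.1068] v=[-0.7430]
Step 5: x=[7.0606] v=[-0.9235]
Step 6: x=[7.0056] v=[-1.1005]
Step 7: x=[6.9419] v=[-1.2734]
Step 8: x=[6.8698] v=[-1.4415]
Step 9: x=[6.7896] v=[-1.6042]
Step 10: x=[6.7016] v=[-1.7609]
Step 11: x=[6.6061] v=[-1.9110]
Step 12: x=[6.5034] v=[-2.0540]
Step 13: x=[6.3939] v=[-2.1893]
Step 14: x=[6.2781] v=[-2.3163]
Step 15: x=[6.1564] v=[-2.4347]
Step 16: x=[6.0292] v=[-2.5439]
Step 17: x=[5.8970] v=[-2.6436]
Step 18: x=[5.7603] v=[-2.7334]
Step 19: x=[5.6197] v=[-2.8129]
Step 20: x=[5.4756] v=[-2.8819]
Step 21: x=[5.3286] v=[-2.9401]
Step 22: x=[5.1792] v=[-2.9872]
Step 23: x=[5.0280] v=[-3.0231]
Step 24: x=[4.8756] v=[-3.0477]
Step 25: x=[4.7226] v=[-3.0609]
Step 26: x=[4.5695] v=[-3.0626]
Step 27: x=[4.4169] v=[-3.0528]
Step 28: x=[4.2653] v=[-3.0316]
Step 29: x=[4.1154] v=[-2.9990]
Step 30: x=[3.9676] v=[-2.9552]
Step 31: x=[3.8226] v=[-2.9003]
Step 32: x=[3.6809] v=[-2.8345]
Step 33: x=[3.5430] v=[-2.7581]
Step 34: x=[3.4094] v=[-2.6713]
Step 35: x=[3.2807] v=[-2.5745]
Step 36: x=[3.1573] v=[-2.4681]
Step 37: x=[3.0397] v=[-2.3524]
Step 38: x=[2.9283] v=[-2.2279]
Step 39: x=[2.8236] v=[-2.0950]
Step 40: x=[2.7259] v=[-1.9543]
Step 41: x=[2.6356] v=[-1.8062]
Step 42: x=[2.5530] v=[-1.6514]
Step 43: x=[2.4785] v=[-1.4904]
Step 44: x=[2.4123] v=[-1.3238]
Step 45: x=[2.3547] v=[-1.1522]
Step 46: x=[2.3059] v=[-0.9763]
Step 47: x=[2.2661] v=[-0.7967]
Step 48: x=[2.2354] v=[-0.6142]
Step 49: x=[2.2139] v=[-0.4294]
Step 50: x=[2.2018] v=[-0.2429]
Step 51: x=[2.1990] v=[-0.0555]
Step 52: x=[2.2056] v=[0.1321]
First v>=0 after going negative at step 52, time=2.6000

Answer: 2.6000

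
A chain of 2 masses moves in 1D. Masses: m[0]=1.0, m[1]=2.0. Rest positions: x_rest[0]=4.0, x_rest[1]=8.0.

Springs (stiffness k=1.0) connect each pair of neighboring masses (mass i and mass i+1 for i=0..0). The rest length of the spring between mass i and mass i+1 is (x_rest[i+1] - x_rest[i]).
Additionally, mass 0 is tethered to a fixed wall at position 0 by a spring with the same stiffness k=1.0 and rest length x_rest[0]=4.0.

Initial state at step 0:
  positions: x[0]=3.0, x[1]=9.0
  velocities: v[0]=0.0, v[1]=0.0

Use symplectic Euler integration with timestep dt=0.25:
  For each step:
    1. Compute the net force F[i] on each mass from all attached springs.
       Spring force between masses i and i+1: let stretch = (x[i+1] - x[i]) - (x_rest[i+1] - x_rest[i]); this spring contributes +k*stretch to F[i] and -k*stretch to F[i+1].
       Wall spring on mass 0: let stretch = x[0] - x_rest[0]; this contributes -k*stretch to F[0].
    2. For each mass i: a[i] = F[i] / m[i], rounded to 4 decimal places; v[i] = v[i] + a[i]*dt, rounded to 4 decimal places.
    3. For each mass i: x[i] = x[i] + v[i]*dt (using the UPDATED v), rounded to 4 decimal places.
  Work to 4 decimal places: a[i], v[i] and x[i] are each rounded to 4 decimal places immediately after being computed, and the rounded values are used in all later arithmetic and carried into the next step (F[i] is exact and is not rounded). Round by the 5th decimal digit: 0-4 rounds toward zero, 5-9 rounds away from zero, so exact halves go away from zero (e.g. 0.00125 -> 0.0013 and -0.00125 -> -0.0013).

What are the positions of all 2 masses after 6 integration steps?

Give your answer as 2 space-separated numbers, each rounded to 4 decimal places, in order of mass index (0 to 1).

Step 0: x=[3.0000 9.0000] v=[0.0000 0.0000]
Step 1: x=[3.1875 8.9375] v=[0.7500 -0.2500]
Step 2: x=[3.5352 8.8203] v=[1.3906 -0.4688]
Step 3: x=[3.9922 8.6629] v=[1.8281 -0.6295]
Step 4: x=[4.4916 8.4846] v=[1.9977 -0.7134]
Step 5: x=[4.9599 8.3065] v=[1.8731 -0.7125]
Step 6: x=[5.3274 8.1488] v=[1.4698 -0.6308]

Answer: 5.3274 8.1488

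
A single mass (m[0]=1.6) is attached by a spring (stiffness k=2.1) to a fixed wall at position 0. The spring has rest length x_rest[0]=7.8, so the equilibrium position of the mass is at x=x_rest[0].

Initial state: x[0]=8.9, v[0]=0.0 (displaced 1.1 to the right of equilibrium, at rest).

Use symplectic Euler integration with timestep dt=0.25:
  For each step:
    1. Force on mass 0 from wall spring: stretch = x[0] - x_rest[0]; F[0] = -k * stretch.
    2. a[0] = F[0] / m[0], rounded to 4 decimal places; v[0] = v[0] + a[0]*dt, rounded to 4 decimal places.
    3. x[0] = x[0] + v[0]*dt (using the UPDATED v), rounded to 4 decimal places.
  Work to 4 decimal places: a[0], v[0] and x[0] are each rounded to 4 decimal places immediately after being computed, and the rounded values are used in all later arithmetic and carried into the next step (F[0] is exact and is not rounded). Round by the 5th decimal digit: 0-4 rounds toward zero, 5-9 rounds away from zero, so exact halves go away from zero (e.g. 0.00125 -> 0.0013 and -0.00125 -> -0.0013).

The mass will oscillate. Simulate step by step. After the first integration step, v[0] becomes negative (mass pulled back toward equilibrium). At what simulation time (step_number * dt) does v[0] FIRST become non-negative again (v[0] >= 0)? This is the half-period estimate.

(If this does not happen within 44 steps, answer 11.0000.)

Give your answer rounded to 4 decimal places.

Answer: 2.7500

Derivation:
Step 0: x=[8.9000] v=[0.0000]
Step 1: x=[8.8098] v=[-0.3610]
Step 2: x=[8.6367] v=[-0.6924]
Step 3: x=[8.3950] v=[-0.9670]
Step 4: x=[8.1045] v=[-1.1622]
Step 5: x=[7.7890] v=[-1.2621]
Step 6: x=[7.4744] v=[-1.2585]
Step 7: x=[7.1865] v=[-1.1517]
Step 8: x=[6.9489] v=[-0.9504]
Step 9: x=[6.7811] v=[-0.6711]
Step 10: x=[6.6969] v=[-0.3368]
Step 11: x=[6.7032] v=[0.0252]
First v>=0 after going negative at step 11, time=2.7500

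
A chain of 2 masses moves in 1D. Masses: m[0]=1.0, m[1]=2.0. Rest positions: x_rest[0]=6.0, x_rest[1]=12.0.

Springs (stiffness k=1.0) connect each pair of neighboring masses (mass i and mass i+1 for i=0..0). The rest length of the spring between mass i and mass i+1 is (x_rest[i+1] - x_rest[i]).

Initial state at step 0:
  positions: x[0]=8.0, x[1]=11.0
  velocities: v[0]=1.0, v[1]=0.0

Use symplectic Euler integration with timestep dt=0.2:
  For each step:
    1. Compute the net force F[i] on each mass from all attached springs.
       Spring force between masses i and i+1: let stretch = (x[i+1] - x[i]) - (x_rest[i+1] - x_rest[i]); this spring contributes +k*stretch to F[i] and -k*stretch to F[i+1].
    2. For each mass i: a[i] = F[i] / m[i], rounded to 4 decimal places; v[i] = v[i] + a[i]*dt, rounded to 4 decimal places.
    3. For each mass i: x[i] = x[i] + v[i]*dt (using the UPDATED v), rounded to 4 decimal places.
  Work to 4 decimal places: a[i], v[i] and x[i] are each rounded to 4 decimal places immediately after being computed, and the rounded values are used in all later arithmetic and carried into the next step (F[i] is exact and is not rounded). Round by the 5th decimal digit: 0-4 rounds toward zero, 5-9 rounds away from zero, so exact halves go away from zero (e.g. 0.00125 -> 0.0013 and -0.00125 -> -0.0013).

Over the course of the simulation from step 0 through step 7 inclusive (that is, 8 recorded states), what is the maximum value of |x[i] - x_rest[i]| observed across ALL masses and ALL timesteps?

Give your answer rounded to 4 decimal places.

Step 0: x=[8.0000 11.0000] v=[1.0000 0.0000]
Step 1: x=[8.0800 11.0600] v=[0.4000 0.3000]
Step 2: x=[8.0392 11.1804] v=[-0.2040 0.6020]
Step 3: x=[7.8840 11.3580] v=[-0.7758 0.8879]
Step 4: x=[7.6278 11.5861] v=[-1.2810 1.1405]
Step 5: x=[7.2899 11.8550] v=[-1.6893 1.3447]
Step 6: x=[6.8946 12.1526] v=[-1.9763 1.4882]
Step 7: x=[6.4697 12.4651] v=[-2.1247 1.5624]
Max displacement = 2.0800

Answer: 2.0800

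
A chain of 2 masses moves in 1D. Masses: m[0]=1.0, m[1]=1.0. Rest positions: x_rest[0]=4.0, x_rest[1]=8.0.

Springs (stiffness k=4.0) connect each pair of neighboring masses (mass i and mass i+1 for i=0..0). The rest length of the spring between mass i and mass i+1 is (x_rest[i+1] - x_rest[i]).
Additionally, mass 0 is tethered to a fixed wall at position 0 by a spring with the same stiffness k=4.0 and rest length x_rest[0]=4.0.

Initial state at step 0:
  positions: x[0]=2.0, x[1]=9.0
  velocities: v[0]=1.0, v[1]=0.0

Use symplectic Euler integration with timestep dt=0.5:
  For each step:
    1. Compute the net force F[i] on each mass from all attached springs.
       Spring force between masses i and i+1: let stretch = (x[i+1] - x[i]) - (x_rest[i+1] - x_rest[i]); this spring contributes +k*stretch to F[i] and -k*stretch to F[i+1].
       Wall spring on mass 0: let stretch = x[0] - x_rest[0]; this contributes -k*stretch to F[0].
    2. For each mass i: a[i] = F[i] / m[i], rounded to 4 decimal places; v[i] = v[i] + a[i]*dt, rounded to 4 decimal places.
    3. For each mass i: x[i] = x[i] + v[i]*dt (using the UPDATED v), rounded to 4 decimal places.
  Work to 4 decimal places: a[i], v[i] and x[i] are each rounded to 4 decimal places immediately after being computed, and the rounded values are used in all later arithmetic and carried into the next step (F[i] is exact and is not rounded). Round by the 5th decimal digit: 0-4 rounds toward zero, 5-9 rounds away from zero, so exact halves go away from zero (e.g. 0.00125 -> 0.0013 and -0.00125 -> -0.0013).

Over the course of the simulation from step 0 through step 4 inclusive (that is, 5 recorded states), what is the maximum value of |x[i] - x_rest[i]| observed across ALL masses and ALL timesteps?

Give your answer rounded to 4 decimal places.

Step 0: x=[2.0000 9.0000] v=[1.0000 0.0000]
Step 1: x=[7.5000 6.0000] v=[11.0000 -6.0000]
Step 2: x=[4.0000 8.5000] v=[-7.0000 5.0000]
Step 3: x=[1.0000 10.5000] v=[-6.0000 4.0000]
Step 4: x=[6.5000 7.0000] v=[11.0000 -7.0000]
Max displacement = 3.5000

Answer: 3.5000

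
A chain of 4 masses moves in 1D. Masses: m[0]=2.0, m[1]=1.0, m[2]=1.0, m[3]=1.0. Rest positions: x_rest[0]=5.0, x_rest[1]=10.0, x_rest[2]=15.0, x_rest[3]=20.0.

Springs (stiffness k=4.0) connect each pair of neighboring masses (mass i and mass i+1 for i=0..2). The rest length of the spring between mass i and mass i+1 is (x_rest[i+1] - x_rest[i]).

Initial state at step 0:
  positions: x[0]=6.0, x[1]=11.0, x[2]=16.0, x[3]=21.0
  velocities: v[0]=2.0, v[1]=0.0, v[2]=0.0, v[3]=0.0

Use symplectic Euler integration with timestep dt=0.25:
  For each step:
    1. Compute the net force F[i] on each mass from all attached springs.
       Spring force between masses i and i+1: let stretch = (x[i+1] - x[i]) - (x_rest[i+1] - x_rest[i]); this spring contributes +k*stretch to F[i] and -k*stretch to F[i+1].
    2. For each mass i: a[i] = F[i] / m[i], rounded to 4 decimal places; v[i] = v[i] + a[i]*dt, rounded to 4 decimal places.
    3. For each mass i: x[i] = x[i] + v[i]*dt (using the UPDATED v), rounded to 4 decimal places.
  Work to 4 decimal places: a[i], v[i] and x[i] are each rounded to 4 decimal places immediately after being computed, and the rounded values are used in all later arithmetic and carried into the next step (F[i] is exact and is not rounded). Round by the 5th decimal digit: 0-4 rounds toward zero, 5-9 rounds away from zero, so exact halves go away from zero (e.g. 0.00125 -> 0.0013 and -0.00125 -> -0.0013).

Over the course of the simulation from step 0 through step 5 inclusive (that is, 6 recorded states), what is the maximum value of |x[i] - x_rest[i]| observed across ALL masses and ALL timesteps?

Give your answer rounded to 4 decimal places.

Answer: 2.6489

Derivation:
Step 0: x=[6.0000 11.0000 16.0000 21.0000] v=[2.0000 0.0000 0.0000 0.0000]
Step 1: x=[6.5000 11.0000 16.0000 21.0000] v=[2.0000 0.0000 0.0000 0.0000]
Step 2: x=[6.9375 11.1250 16.0000 21.0000] v=[1.7500 0.5000 0.0000 0.0000]
Step 3: x=[7.2735 11.4219 16.0313 21.0000] v=[1.3438 1.1875 0.1250 0.0000]
Step 4: x=[7.5030 11.8340 16.1524 21.0078] v=[0.9180 1.6485 0.4843 0.0313]
Step 5: x=[7.6489 12.2430 16.4077 21.0518] v=[0.5835 1.6359 1.0213 0.1759]
Max displacement = 2.6489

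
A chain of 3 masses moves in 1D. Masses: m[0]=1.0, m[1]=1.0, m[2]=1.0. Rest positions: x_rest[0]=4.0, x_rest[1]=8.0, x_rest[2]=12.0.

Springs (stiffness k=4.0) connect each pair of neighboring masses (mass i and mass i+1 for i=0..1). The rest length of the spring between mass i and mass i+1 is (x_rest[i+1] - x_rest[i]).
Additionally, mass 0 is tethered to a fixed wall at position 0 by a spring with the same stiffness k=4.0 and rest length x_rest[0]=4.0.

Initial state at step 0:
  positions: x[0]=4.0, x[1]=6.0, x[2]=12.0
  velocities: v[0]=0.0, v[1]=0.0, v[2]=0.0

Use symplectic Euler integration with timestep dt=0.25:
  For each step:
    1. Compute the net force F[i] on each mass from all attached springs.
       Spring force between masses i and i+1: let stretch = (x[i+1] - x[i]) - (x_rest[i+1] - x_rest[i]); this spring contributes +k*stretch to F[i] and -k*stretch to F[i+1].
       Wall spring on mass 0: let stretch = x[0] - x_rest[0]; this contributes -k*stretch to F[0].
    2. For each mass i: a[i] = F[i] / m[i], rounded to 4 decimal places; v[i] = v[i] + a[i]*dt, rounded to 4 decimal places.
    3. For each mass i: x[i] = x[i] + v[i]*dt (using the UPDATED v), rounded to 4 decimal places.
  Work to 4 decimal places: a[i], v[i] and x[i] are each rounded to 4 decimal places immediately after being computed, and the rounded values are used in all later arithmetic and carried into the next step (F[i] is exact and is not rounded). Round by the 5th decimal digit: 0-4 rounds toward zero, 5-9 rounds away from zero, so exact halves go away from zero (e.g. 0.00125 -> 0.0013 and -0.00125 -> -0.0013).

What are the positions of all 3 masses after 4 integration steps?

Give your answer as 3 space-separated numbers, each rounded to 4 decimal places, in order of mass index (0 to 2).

Answer: 3.8047 8.4297 10.8751

Derivation:
Step 0: x=[4.0000 6.0000 12.0000] v=[0.0000 0.0000 0.0000]
Step 1: x=[3.5000 7.0000 11.5000] v=[-2.0000 4.0000 -2.0000]
Step 2: x=[3.0000 8.2500 10.8750] v=[-2.0000 5.0000 -2.5000]
Step 3: x=[3.0625 8.8438 10.5938] v=[0.2500 2.3750 -1.1250]
Step 4: x=[3.8047 8.4297 10.8751] v=[2.9688 -1.6563 1.1250]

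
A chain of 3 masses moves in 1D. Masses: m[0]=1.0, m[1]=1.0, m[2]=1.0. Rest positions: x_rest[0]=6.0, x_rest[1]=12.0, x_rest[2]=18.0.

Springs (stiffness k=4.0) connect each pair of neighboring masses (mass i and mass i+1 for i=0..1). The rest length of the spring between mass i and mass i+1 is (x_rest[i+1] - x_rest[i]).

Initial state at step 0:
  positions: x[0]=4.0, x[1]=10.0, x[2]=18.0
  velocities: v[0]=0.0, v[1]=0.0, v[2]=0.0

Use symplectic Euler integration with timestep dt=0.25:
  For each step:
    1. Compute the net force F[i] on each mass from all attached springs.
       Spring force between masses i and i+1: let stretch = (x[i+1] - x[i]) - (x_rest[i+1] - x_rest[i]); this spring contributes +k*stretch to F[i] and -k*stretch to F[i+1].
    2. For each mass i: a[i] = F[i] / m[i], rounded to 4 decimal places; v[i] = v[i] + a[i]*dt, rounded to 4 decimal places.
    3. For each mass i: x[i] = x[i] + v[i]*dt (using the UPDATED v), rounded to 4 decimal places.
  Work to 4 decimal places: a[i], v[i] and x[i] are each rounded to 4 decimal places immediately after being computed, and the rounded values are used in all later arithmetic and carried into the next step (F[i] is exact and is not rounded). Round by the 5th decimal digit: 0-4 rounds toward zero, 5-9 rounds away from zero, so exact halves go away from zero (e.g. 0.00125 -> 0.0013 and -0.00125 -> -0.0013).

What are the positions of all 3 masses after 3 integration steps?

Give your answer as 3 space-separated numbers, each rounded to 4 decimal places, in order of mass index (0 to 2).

Answer: 4.5000 11.4063 16.0938

Derivation:
Step 0: x=[4.0000 10.0000 18.0000] v=[0.0000 0.0000 0.0000]
Step 1: x=[4.0000 10.5000 17.5000] v=[0.0000 2.0000 -2.0000]
Step 2: x=[4.1250 11.1250 16.7500] v=[0.5000 2.5000 -3.0000]
Step 3: x=[4.5000 11.4063 16.0938] v=[1.5000 1.1250 -2.6250]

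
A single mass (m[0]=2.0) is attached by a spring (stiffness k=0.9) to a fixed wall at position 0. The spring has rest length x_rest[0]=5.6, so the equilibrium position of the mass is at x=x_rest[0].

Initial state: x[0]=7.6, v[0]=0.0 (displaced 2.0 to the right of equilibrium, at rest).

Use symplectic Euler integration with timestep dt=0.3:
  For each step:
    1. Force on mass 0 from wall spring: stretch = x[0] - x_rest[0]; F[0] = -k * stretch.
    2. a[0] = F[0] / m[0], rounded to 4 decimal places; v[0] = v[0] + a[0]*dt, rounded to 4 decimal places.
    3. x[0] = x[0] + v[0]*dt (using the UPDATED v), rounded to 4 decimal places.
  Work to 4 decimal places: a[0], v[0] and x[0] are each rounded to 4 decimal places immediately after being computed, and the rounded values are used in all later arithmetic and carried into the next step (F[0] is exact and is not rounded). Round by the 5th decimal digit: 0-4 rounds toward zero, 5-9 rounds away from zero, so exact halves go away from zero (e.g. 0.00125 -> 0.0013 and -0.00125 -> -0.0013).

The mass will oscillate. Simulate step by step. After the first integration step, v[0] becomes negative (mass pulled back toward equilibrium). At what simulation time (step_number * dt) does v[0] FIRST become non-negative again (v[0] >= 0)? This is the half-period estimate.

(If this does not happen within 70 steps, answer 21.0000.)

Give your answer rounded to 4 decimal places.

Step 0: x=[7.6000] v=[0.0000]
Step 1: x=[7.5190] v=[-0.2700]
Step 2: x=[7.3603] v=[-0.5291]
Step 3: x=[7.1303] v=[-0.7667]
Step 4: x=[6.8383] v=[-0.9733]
Step 5: x=[6.4962] v=[-1.1405]
Step 6: x=[6.1178] v=[-1.2615]
Step 7: x=[5.7184] v=[-1.3314]
Step 8: x=[5.3142] v=[-1.3474]
Step 9: x=[4.9216] v=[-1.3088]
Step 10: x=[4.5564] v=[-1.2172]
Step 11: x=[4.2335] v=[-1.0763]
Step 12: x=[3.9660] v=[-0.8918]
Step 13: x=[3.7646] v=[-0.6712]
Step 14: x=[3.6376] v=[-0.4234]
Step 15: x=[3.5901] v=[-0.1585]
Step 16: x=[3.6240] v=[0.1129]
First v>=0 after going negative at step 16, time=4.8000

Answer: 4.8000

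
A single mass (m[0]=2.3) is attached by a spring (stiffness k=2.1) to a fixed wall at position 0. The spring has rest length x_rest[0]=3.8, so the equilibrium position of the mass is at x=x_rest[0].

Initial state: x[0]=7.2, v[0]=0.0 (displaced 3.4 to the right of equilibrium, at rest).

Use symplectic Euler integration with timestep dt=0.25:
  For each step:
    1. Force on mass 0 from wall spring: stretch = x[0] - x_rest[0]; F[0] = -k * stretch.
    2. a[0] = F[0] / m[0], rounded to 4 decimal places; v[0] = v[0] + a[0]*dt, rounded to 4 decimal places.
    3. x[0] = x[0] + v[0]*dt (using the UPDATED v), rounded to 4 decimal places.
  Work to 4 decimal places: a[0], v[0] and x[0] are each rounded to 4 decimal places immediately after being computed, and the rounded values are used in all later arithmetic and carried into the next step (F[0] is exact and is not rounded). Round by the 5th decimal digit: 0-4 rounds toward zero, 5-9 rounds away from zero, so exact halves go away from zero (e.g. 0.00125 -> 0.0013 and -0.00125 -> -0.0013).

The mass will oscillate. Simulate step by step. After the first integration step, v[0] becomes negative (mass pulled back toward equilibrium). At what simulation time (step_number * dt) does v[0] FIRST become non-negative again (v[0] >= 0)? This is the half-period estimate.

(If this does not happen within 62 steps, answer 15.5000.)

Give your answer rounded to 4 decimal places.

Step 0: x=[7.2000] v=[0.0000]
Step 1: x=[7.0060] v=[-0.7761]
Step 2: x=[6.6290] v=[-1.5079]
Step 3: x=[6.0906] v=[-2.1537]
Step 4: x=[5.4215] v=[-2.6766]
Step 5: x=[4.6598] v=[-3.0467]
Step 6: x=[3.8491] v=[-3.2430]
Step 7: x=[3.0356] v=[-3.2542]
Step 8: x=[2.2657] v=[-3.0797]
Step 9: x=[1.5833] v=[-2.7295]
Step 10: x=[1.0274] v=[-2.2235]
Step 11: x=[0.6298] v=[-1.5906]
Step 12: x=[0.4131] v=[-0.8670]
Step 13: x=[0.3896] v=[-0.0939]
Step 14: x=[0.5608] v=[0.6846]
First v>=0 after going negative at step 14, time=3.5000

Answer: 3.5000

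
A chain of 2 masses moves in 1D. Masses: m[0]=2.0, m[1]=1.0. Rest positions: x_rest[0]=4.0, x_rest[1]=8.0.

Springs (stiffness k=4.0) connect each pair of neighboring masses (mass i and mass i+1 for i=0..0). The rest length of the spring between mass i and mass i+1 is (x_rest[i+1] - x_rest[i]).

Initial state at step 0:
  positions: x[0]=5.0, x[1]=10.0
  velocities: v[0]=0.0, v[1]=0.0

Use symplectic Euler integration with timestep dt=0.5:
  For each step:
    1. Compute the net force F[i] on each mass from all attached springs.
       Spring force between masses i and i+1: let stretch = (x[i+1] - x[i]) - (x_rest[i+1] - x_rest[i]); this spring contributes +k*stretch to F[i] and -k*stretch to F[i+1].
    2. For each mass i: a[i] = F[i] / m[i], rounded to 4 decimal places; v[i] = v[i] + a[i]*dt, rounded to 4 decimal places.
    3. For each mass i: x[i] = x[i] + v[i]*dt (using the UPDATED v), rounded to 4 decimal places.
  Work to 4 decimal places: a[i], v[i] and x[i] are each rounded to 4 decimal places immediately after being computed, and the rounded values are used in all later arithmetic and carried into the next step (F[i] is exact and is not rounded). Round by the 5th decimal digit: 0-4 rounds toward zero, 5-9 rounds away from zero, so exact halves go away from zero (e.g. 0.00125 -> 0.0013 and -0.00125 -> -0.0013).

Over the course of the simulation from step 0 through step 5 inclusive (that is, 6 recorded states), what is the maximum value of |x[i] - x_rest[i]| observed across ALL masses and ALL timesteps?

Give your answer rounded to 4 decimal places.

Answer: 2.1250

Derivation:
Step 0: x=[5.0000 10.0000] v=[0.0000 0.0000]
Step 1: x=[5.5000 9.0000] v=[1.0000 -2.0000]
Step 2: x=[5.7500 8.5000] v=[0.5000 -1.0000]
Step 3: x=[5.3750 9.2500] v=[-0.7500 1.5000]
Step 4: x=[4.9375 10.1250] v=[-0.8750 1.7500]
Step 5: x=[5.0938 9.8125] v=[0.3125 -0.6250]
Max displacement = 2.1250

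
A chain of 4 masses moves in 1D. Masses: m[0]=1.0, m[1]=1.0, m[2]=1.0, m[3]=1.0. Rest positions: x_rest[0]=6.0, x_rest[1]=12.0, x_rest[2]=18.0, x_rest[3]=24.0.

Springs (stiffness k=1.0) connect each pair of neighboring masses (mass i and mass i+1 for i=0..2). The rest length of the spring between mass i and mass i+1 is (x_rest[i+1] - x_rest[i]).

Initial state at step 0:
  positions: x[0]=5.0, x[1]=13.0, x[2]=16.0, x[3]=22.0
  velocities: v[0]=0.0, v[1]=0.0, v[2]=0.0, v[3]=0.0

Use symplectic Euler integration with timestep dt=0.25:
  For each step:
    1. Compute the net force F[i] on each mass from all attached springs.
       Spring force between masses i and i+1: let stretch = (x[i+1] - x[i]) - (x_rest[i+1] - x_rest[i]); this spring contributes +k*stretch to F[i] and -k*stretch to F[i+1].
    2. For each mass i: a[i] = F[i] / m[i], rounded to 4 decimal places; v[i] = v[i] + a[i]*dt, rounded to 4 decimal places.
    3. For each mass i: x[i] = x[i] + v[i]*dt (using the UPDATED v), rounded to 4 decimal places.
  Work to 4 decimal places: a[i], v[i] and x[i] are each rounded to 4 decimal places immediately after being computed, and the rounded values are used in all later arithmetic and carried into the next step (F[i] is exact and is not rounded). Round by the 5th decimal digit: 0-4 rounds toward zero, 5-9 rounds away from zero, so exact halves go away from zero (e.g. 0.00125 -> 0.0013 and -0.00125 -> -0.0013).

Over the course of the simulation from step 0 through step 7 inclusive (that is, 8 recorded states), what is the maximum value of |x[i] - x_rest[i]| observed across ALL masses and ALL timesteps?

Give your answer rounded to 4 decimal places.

Step 0: x=[5.0000 13.0000 16.0000 22.0000] v=[0.0000 0.0000 0.0000 0.0000]
Step 1: x=[5.1250 12.6875 16.1875 22.0000] v=[0.5000 -1.2500 0.7500 0.0000]
Step 2: x=[5.3477 12.1211 16.5195 22.0117] v=[0.8906 -2.2656 1.3281 0.0469]
Step 3: x=[5.6187 11.4063 16.9199 22.0552] v=[1.0840 -2.8594 1.6016 0.1739]
Step 4: x=[5.8764 10.6743 17.2967 22.1527] v=[1.0309 -2.9279 1.5070 0.3901]
Step 5: x=[6.0590 10.0564 17.5631 22.3217] v=[0.7304 -2.4718 1.0654 0.6761]
Step 6: x=[6.1165 9.6578 17.6577 22.5683] v=[0.2298 -1.5945 0.3784 0.9865]
Step 7: x=[6.0203 9.5378 17.5592 22.8830] v=[-0.3849 -0.4799 -0.3939 1.2589]
Max displacement = 2.4622

Answer: 2.4622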